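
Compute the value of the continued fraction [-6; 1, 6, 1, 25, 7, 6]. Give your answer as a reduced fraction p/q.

Use the convergent recurrence hₖ = aₖ·hₖ₋₁ + hₖ₋₂ (and likewise for the denominators kₖ):
a_0 = -6: -6/1
a_1 = 1: -5/1
a_2 = 6: -36/7
a_3 = 1: -41/8
a_4 = 25: -1061/207
a_5 = 7: -7468/1457
a_6 = 6: -45869/8949

-45869/8949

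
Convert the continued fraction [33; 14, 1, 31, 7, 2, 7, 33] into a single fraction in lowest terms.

Compute successive convergents:
a_0 = 33: 33/1
a_1 = 14: 463/14
a_2 = 1: 496/15
a_3 = 31: 15839/479
a_4 = 7: 111369/3368
a_5 = 2: 238577/7215
a_6 = 7: 1781408/53873
a_7 = 33: 59025041/1785024

59025041/1785024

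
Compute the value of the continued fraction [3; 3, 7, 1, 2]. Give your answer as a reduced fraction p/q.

239/72

Start with 2.
1 + 1/(2/1) = 1 + 1/2 = 3/2
7 + 1/(3/2) = 7 + 2/3 = 23/3
3 + 1/(23/3) = 3 + 3/23 = 72/23
3 + 1/(72/23) = 3 + 23/72 = 239/72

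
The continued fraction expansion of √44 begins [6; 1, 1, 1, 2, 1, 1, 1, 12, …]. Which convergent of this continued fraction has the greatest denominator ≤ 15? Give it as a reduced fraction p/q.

73/11

a_0 = 6: 6/1  (≤ bound)
a_1 = 1: 7/1  (≤ bound)
a_2 = 1: 13/2  (≤ bound)
a_3 = 1: 20/3  (≤ bound)
a_4 = 2: 53/8  (≤ bound)
a_5 = 1: 73/11  (≤ bound)
a_6 = 1: 126/19  (> 15, stop)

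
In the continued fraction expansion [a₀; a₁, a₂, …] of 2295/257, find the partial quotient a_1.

Run the Euclidean algorithm, recording each quotient:
2295 = 8·257 + 239, so a_0 = 8
257 = 1·239 + 18, so a_1 = 1

1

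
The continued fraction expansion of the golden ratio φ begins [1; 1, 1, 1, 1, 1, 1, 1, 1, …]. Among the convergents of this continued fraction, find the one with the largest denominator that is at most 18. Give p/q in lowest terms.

21/13

List convergents until the denominator exceeds the bound:
a_0 = 1: 1/1  (≤ bound)
a_1 = 1: 2/1  (≤ bound)
a_2 = 1: 3/2  (≤ bound)
a_3 = 1: 5/3  (≤ bound)
a_4 = 1: 8/5  (≤ bound)
a_5 = 1: 13/8  (≤ bound)
a_6 = 1: 21/13  (≤ bound)
a_7 = 1: 34/21  (> 18, stop)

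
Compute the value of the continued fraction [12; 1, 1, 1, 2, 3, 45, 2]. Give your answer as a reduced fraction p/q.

31233/2473

Compute successive convergents:
a_0 = 12: 12/1
a_1 = 1: 13/1
a_2 = 1: 25/2
a_3 = 1: 38/3
a_4 = 2: 101/8
a_5 = 3: 341/27
a_6 = 45: 15446/1223
a_7 = 2: 31233/2473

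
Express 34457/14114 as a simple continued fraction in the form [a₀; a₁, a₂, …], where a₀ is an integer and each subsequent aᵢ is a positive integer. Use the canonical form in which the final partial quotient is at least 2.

[2; 2, 3, 1, 3, 5, 5, 15]

Run the Euclidean algorithm, recording each quotient:
⌊34457/14114⌋ = 2, remainder 6229
⌊14114/6229⌋ = 2, remainder 1656
⌊6229/1656⌋ = 3, remainder 1261
⌊1656/1261⌋ = 1, remainder 395
⌊1261/395⌋ = 3, remainder 76
⌊395/76⌋ = 5, remainder 15
⌊76/15⌋ = 5, remainder 1
⌊15/1⌋ = 15, remainder 0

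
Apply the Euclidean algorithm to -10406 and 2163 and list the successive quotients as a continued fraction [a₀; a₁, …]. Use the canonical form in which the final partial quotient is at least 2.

Repeatedly divide and take the remainder:
-10406 ÷ 2163 → quotient -5, remainder 409
2163 ÷ 409 → quotient 5, remainder 118
409 ÷ 118 → quotient 3, remainder 55
118 ÷ 55 → quotient 2, remainder 8
55 ÷ 8 → quotient 6, remainder 7
8 ÷ 7 → quotient 1, remainder 1
7 ÷ 1 → quotient 7, remainder 0

[-5; 5, 3, 2, 6, 1, 7]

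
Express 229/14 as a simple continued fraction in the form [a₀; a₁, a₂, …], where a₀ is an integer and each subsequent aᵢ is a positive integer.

Apply division with remainder until the remainder is 0:
229 = 16·14 + 5, so a_0 = 16
14 = 2·5 + 4, so a_1 = 2
5 = 1·4 + 1, so a_2 = 1
4 = 4·1 + 0, so a_3 = 4

[16; 2, 1, 4]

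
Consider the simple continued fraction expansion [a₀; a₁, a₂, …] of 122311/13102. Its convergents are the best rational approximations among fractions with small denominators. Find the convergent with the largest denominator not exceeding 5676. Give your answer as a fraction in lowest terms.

30181/3233

a_0 = 9: 9/1  (≤ bound)
a_1 = 2: 19/2  (≤ bound)
a_2 = 1: 28/3  (≤ bound)
a_3 = 56: 1587/170  (≤ bound)
a_4 = 19: 30181/3233  (≤ bound)
a_5 = 4: 122311/13102  (> 5676, stop)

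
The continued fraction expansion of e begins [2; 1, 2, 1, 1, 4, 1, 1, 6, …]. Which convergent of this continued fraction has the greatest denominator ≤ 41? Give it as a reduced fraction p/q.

a_0 = 2: 2/1  (≤ bound)
a_1 = 1: 3/1  (≤ bound)
a_2 = 2: 8/3  (≤ bound)
a_3 = 1: 11/4  (≤ bound)
a_4 = 1: 19/7  (≤ bound)
a_5 = 4: 87/32  (≤ bound)
a_6 = 1: 106/39  (≤ bound)
a_7 = 1: 193/71  (> 41, stop)

106/39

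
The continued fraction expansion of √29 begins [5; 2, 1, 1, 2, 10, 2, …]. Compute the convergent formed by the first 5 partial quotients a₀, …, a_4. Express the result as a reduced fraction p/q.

Start with 2.
1 + 1/(2/1) = 1 + 1/2 = 3/2
1 + 1/(3/2) = 1 + 2/3 = 5/3
2 + 1/(5/3) = 2 + 3/5 = 13/5
5 + 1/(13/5) = 5 + 5/13 = 70/13

70/13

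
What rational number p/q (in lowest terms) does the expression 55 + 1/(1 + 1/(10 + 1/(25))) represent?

15431/276

Start with 25.
10 + 1/(25/1) = 10 + 1/25 = 251/25
1 + 1/(251/25) = 1 + 25/251 = 276/251
55 + 1/(276/251) = 55 + 251/276 = 15431/276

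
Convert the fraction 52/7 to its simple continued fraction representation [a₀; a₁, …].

[7; 2, 3]

Apply division with remainder until the remainder is 0:
52 = 7·7 + 3, so a_0 = 7
7 = 2·3 + 1, so a_1 = 2
3 = 3·1 + 0, so a_2 = 3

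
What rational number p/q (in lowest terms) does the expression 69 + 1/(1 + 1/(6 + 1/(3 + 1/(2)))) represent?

3563/51

a_0 = 69: 69/1
a_1 = 1: 70/1
a_2 = 6: 489/7
a_3 = 3: 1537/22
a_4 = 2: 3563/51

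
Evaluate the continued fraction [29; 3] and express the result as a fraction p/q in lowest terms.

Start with 3.
29 + 1/(3/1) = 29 + 1/3 = 88/3

88/3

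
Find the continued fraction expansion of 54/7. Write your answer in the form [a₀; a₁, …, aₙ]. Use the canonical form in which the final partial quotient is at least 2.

[7; 1, 2, 2]

54 ÷ 7 → quotient 7, remainder 5
7 ÷ 5 → quotient 1, remainder 2
5 ÷ 2 → quotient 2, remainder 1
2 ÷ 1 → quotient 2, remainder 0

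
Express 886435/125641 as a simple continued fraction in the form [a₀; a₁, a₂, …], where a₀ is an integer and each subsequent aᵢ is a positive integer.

[7; 18, 12, 24, 24]

886435 = 7·125641 + 6948, so a_0 = 7
125641 = 18·6948 + 577, so a_1 = 18
6948 = 12·577 + 24, so a_2 = 12
577 = 24·24 + 1, so a_3 = 24
24 = 24·1 + 0, so a_4 = 24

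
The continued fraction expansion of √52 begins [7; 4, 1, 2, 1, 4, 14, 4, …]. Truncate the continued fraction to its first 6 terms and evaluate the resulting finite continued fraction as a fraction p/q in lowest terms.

649/90

Start with 4.
1 + 1/(4/1) = 1 + 1/4 = 5/4
2 + 1/(5/4) = 2 + 4/5 = 14/5
1 + 1/(14/5) = 1 + 5/14 = 19/14
4 + 1/(19/14) = 4 + 14/19 = 90/19
7 + 1/(90/19) = 7 + 19/90 = 649/90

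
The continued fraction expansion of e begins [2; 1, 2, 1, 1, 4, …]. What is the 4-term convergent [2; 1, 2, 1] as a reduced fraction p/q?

11/4

Start with 1.
2 + 1/(1/1) = 2 + 1/1 = 3/1
1 + 1/(3/1) = 1 + 1/3 = 4/3
2 + 1/(4/3) = 2 + 3/4 = 11/4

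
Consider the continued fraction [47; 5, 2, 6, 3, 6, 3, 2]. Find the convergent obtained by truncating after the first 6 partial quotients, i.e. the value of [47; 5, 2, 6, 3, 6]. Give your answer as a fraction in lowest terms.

Start with 6.
3 + 1/(6/1) = 3 + 1/6 = 19/6
6 + 1/(19/6) = 6 + 6/19 = 120/19
2 + 1/(120/19) = 2 + 19/120 = 259/120
5 + 1/(259/120) = 5 + 120/259 = 1415/259
47 + 1/(1415/259) = 47 + 259/1415 = 66764/1415

66764/1415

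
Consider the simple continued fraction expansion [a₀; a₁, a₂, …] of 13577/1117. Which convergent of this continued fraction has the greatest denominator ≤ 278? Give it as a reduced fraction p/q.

List convergents until the denominator exceeds the bound:
a_0 = 12: 12/1  (≤ bound)
a_1 = 6: 73/6  (≤ bound)
a_2 = 2: 158/13  (≤ bound)
a_3 = 5: 863/71  (≤ bound)
a_4 = 3: 2747/226  (≤ bound)
a_5 = 1: 3610/297  (> 278, stop)

2747/226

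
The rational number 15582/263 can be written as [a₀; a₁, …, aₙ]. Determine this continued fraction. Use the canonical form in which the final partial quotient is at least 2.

[59; 4, 21, 1, 2]

Run the Euclidean algorithm, recording each quotient:
15582 = 59·263 + 65, so a_0 = 59
263 = 4·65 + 3, so a_1 = 4
65 = 21·3 + 2, so a_2 = 21
3 = 1·2 + 1, so a_3 = 1
2 = 2·1 + 0, so a_4 = 2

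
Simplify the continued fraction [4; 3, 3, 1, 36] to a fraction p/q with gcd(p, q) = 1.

2059/478

Start with 36.
1 + 1/(36/1) = 1 + 1/36 = 37/36
3 + 1/(37/36) = 3 + 36/37 = 147/37
3 + 1/(147/37) = 3 + 37/147 = 478/147
4 + 1/(478/147) = 4 + 147/478 = 2059/478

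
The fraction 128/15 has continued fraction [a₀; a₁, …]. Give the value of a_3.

7

128 = 8·15 + 8, so a_0 = 8
15 = 1·8 + 7, so a_1 = 1
8 = 1·7 + 1, so a_2 = 1
7 = 7·1 + 0, so a_3 = 7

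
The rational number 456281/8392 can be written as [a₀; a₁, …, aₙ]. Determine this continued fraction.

[54; 2, 1, 2, 3, 2, 13, 10]

Repeatedly divide and take the remainder:
456281 ÷ 8392 → quotient 54, remainder 3113
8392 ÷ 3113 → quotient 2, remainder 2166
3113 ÷ 2166 → quotient 1, remainder 947
2166 ÷ 947 → quotient 2, remainder 272
947 ÷ 272 → quotient 3, remainder 131
272 ÷ 131 → quotient 2, remainder 10
131 ÷ 10 → quotient 13, remainder 1
10 ÷ 1 → quotient 10, remainder 0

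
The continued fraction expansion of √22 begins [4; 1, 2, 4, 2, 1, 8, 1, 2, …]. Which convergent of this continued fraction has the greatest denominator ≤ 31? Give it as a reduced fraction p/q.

136/29

a_0 = 4: 4/1  (≤ bound)
a_1 = 1: 5/1  (≤ bound)
a_2 = 2: 14/3  (≤ bound)
a_3 = 4: 61/13  (≤ bound)
a_4 = 2: 136/29  (≤ bound)
a_5 = 1: 197/42  (> 31, stop)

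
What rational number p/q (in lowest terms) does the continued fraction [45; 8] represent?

Start with 8.
45 + 1/(8/1) = 45 + 1/8 = 361/8

361/8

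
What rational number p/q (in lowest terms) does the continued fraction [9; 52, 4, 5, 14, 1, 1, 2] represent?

Use the convergent recurrence hₖ = aₖ·hₖ₋₁ + hₖ₋₂ (and likewise for the denominators kₖ):
a_0 = 9: 9/1
a_1 = 52: 469/52
a_2 = 4: 1885/209
a_3 = 5: 9894/1097
a_4 = 14: 140401/15567
a_5 = 1: 150295/16664
a_6 = 1: 290696/32231
a_7 = 2: 731687/81126

731687/81126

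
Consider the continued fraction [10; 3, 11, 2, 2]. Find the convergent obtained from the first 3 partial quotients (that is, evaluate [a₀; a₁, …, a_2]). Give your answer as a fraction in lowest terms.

351/34

Start with 11.
3 + 1/(11/1) = 3 + 1/11 = 34/11
10 + 1/(34/11) = 10 + 11/34 = 351/34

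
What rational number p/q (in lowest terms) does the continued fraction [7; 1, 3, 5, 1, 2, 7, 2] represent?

Start with 2.
7 + 1/(2/1) = 7 + 1/2 = 15/2
2 + 1/(15/2) = 2 + 2/15 = 32/15
1 + 1/(32/15) = 1 + 15/32 = 47/32
5 + 1/(47/32) = 5 + 32/47 = 267/47
3 + 1/(267/47) = 3 + 47/267 = 848/267
1 + 1/(848/267) = 1 + 267/848 = 1115/848
7 + 1/(1115/848) = 7 + 848/1115 = 8653/1115

8653/1115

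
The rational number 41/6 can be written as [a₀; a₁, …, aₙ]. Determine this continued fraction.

⌊41/6⌋ = 6, remainder 5
⌊6/5⌋ = 1, remainder 1
⌊5/1⌋ = 5, remainder 0

[6; 1, 5]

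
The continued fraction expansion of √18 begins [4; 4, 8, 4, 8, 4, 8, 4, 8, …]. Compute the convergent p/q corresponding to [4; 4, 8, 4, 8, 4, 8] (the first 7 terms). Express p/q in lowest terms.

Start with 8.
4 + 1/(8/1) = 4 + 1/8 = 33/8
8 + 1/(33/8) = 8 + 8/33 = 272/33
4 + 1/(272/33) = 4 + 33/272 = 1121/272
8 + 1/(1121/272) = 8 + 272/1121 = 9240/1121
4 + 1/(9240/1121) = 4 + 1121/9240 = 38081/9240
4 + 1/(38081/9240) = 4 + 9240/38081 = 161564/38081

161564/38081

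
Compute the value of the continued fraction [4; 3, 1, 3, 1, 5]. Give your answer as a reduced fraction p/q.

469/110

Start with 5.
1 + 1/(5/1) = 1 + 1/5 = 6/5
3 + 1/(6/5) = 3 + 5/6 = 23/6
1 + 1/(23/6) = 1 + 6/23 = 29/23
3 + 1/(29/23) = 3 + 23/29 = 110/29
4 + 1/(110/29) = 4 + 29/110 = 469/110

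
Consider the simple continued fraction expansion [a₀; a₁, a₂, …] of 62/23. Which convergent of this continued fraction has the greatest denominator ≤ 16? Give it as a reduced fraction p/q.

List convergents until the denominator exceeds the bound:
a_0 = 2: 2/1  (≤ bound)
a_1 = 1: 3/1  (≤ bound)
a_2 = 2: 8/3  (≤ bound)
a_3 = 3: 27/10  (≤ bound)
a_4 = 2: 62/23  (> 16, stop)

27/10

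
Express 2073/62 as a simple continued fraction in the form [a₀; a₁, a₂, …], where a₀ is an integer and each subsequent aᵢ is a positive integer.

Run the Euclidean algorithm, recording each quotient:
2073 = 33·62 + 27, so a_0 = 33
62 = 2·27 + 8, so a_1 = 2
27 = 3·8 + 3, so a_2 = 3
8 = 2·3 + 2, so a_3 = 2
3 = 1·2 + 1, so a_4 = 1
2 = 2·1 + 0, so a_5 = 2

[33; 2, 3, 2, 1, 2]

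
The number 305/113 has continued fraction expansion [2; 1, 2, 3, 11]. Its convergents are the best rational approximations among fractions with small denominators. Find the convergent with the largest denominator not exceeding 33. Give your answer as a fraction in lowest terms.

List convergents until the denominator exceeds the bound:
a_0 = 2: 2/1  (≤ bound)
a_1 = 1: 3/1  (≤ bound)
a_2 = 2: 8/3  (≤ bound)
a_3 = 3: 27/10  (≤ bound)
a_4 = 11: 305/113  (> 33, stop)

27/10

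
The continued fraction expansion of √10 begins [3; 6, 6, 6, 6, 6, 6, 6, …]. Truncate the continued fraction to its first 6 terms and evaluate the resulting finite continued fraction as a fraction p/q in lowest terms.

27379/8658

Start with 6.
6 + 1/(6/1) = 6 + 1/6 = 37/6
6 + 1/(37/6) = 6 + 6/37 = 228/37
6 + 1/(228/37) = 6 + 37/228 = 1405/228
6 + 1/(1405/228) = 6 + 228/1405 = 8658/1405
3 + 1/(8658/1405) = 3 + 1405/8658 = 27379/8658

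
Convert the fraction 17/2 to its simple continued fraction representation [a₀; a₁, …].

[8; 2]

17 ÷ 2 → quotient 8, remainder 1
2 ÷ 1 → quotient 2, remainder 0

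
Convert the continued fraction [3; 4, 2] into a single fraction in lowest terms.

Use the convergent recurrence hₖ = aₖ·hₖ₋₁ + hₖ₋₂ (and likewise for the denominators kₖ):
a_0 = 3: 3/1
a_1 = 4: 13/4
a_2 = 2: 29/9

29/9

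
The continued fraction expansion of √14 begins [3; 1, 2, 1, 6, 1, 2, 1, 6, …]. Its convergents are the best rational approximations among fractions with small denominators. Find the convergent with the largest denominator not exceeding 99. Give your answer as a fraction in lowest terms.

List convergents until the denominator exceeds the bound:
a_0 = 3: 3/1  (≤ bound)
a_1 = 1: 4/1  (≤ bound)
a_2 = 2: 11/3  (≤ bound)
a_3 = 1: 15/4  (≤ bound)
a_4 = 6: 101/27  (≤ bound)
a_5 = 1: 116/31  (≤ bound)
a_6 = 2: 333/89  (≤ bound)
a_7 = 1: 449/120  (> 99, stop)

333/89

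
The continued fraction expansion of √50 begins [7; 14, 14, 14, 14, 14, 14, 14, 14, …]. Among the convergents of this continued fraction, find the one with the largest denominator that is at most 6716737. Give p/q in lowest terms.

3880899/548842

a_0 = 7: 7/1  (≤ bound)
a_1 = 14: 99/14  (≤ bound)
a_2 = 14: 1393/197  (≤ bound)
a_3 = 14: 19601/2772  (≤ bound)
a_4 = 14: 275807/39005  (≤ bound)
a_5 = 14: 3880899/548842  (≤ bound)
a_6 = 14: 54608393/7722793  (> 6716737, stop)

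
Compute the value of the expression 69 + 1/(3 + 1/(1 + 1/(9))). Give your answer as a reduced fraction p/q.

2701/39

Start with 9.
1 + 1/(9/1) = 1 + 1/9 = 10/9
3 + 1/(10/9) = 3 + 9/10 = 39/10
69 + 1/(39/10) = 69 + 10/39 = 2701/39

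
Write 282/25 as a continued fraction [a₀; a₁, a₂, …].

[11; 3, 1, 1, 3]

Repeatedly divide and take the remainder:
282 = 11·25 + 7, so a_0 = 11
25 = 3·7 + 4, so a_1 = 3
7 = 1·4 + 3, so a_2 = 1
4 = 1·3 + 1, so a_3 = 1
3 = 3·1 + 0, so a_4 = 3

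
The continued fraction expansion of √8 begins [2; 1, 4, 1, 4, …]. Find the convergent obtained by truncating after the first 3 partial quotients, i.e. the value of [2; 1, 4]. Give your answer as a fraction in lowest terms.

14/5

Work from the innermost term outward:
Start with 4.
1 + 1/(4/1) = 1 + 1/4 = 5/4
2 + 1/(5/4) = 2 + 4/5 = 14/5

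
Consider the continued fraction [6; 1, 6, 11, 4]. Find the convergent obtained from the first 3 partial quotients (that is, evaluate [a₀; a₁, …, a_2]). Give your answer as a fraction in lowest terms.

48/7

Start with 6.
1 + 1/(6/1) = 1 + 1/6 = 7/6
6 + 1/(7/6) = 6 + 6/7 = 48/7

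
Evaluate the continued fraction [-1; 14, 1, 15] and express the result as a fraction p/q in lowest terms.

-223/239

Build up convergents one term at a time:
a_0 = -1: -1/1
a_1 = 14: -13/14
a_2 = 1: -14/15
a_3 = 15: -223/239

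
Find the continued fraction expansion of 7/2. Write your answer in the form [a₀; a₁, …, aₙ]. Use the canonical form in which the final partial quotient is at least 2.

[3; 2]

7 = 3·2 + 1, so a_0 = 3
2 = 2·1 + 0, so a_1 = 2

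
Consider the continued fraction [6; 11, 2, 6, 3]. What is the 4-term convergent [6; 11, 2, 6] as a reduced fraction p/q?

Start with 6.
2 + 1/(6/1) = 2 + 1/6 = 13/6
11 + 1/(13/6) = 11 + 6/13 = 149/13
6 + 1/(149/13) = 6 + 13/149 = 907/149

907/149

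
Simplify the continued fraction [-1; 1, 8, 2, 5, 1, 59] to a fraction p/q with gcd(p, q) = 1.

a_0 = -1: -1/1
a_1 = 1: 0/1
a_2 = 8: -1/9
a_3 = 2: -2/19
a_4 = 5: -11/104
a_5 = 1: -13/123
a_6 = 59: -778/7361

-778/7361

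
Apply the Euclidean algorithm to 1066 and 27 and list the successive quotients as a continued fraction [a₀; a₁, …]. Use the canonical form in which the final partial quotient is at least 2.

[39; 2, 13]

Repeatedly divide and take the remainder:
1066 ÷ 27 → quotient 39, remainder 13
27 ÷ 13 → quotient 2, remainder 1
13 ÷ 1 → quotient 13, remainder 0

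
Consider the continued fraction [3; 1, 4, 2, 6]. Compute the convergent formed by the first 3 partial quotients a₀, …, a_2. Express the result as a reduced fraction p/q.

Compute successive convergents:
a_0 = 3: 3/1
a_1 = 1: 4/1
a_2 = 4: 19/5

19/5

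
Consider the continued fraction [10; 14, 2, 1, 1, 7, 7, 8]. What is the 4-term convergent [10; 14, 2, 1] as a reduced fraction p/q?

433/43

a_0 = 10: 10/1
a_1 = 14: 141/14
a_2 = 2: 292/29
a_3 = 1: 433/43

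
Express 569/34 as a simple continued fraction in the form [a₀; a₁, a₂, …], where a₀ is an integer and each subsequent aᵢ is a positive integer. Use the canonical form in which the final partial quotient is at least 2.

[16; 1, 2, 1, 3, 2]

⌊569/34⌋ = 16, remainder 25
⌊34/25⌋ = 1, remainder 9
⌊25/9⌋ = 2, remainder 7
⌊9/7⌋ = 1, remainder 2
⌊7/2⌋ = 3, remainder 1
⌊2/1⌋ = 2, remainder 0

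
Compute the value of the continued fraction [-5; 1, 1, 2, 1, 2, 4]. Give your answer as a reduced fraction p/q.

Use the convergent recurrence hₖ = aₖ·hₖ₋₁ + hₖ₋₂ (and likewise for the denominators kₖ):
a_0 = -5: -5/1
a_1 = 1: -4/1
a_2 = 1: -9/2
a_3 = 2: -22/5
a_4 = 1: -31/7
a_5 = 2: -84/19
a_6 = 4: -367/83

-367/83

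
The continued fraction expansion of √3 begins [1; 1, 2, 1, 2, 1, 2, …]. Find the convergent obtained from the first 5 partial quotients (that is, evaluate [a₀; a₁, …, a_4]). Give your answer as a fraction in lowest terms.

Start with 2.
1 + 1/(2/1) = 1 + 1/2 = 3/2
2 + 1/(3/2) = 2 + 2/3 = 8/3
1 + 1/(8/3) = 1 + 3/8 = 11/8
1 + 1/(11/8) = 1 + 8/11 = 19/11

19/11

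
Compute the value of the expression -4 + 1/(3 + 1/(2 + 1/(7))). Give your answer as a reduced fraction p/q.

Work from the innermost term outward:
Start with 7.
2 + 1/(7/1) = 2 + 1/7 = 15/7
3 + 1/(15/7) = 3 + 7/15 = 52/15
-4 + 1/(52/15) = -4 + 15/52 = -193/52

-193/52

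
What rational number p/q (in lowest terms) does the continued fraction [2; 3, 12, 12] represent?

1039/447

Start with 12.
12 + 1/(12/1) = 12 + 1/12 = 145/12
3 + 1/(145/12) = 3 + 12/145 = 447/145
2 + 1/(447/145) = 2 + 145/447 = 1039/447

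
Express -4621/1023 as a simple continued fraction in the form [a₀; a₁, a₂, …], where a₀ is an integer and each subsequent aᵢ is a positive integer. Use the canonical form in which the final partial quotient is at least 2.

Repeatedly divide and take the remainder:
-4621 ÷ 1023 → quotient -5, remainder 494
1023 ÷ 494 → quotient 2, remainder 35
494 ÷ 35 → quotient 14, remainder 4
35 ÷ 4 → quotient 8, remainder 3
4 ÷ 3 → quotient 1, remainder 1
3 ÷ 1 → quotient 3, remainder 0

[-5; 2, 14, 8, 1, 3]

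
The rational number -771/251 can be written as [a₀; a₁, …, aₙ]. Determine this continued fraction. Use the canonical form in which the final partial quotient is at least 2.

Repeatedly divide and take the remainder:
⌊-771/251⌋ = -4, remainder 233
⌊251/233⌋ = 1, remainder 18
⌊233/18⌋ = 12, remainder 17
⌊18/17⌋ = 1, remainder 1
⌊17/1⌋ = 17, remainder 0

[-4; 1, 12, 1, 17]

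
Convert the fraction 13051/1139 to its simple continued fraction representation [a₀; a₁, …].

13051 ÷ 1139 → quotient 11, remainder 522
1139 ÷ 522 → quotient 2, remainder 95
522 ÷ 95 → quotient 5, remainder 47
95 ÷ 47 → quotient 2, remainder 1
47 ÷ 1 → quotient 47, remainder 0

[11; 2, 5, 2, 47]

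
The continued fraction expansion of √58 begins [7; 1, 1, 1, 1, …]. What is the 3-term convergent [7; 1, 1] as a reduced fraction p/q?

Use the convergent recurrence hₖ = aₖ·hₖ₋₁ + hₖ₋₂ (and likewise for the denominators kₖ):
a_0 = 7: 7/1
a_1 = 1: 8/1
a_2 = 1: 15/2

15/2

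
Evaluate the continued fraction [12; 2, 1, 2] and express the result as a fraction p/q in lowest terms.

Build up convergents one term at a time:
a_0 = 12: 12/1
a_1 = 2: 25/2
a_2 = 1: 37/3
a_3 = 2: 99/8

99/8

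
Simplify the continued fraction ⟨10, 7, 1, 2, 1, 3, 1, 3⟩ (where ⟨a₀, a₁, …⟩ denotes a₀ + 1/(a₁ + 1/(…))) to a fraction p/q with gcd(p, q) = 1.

5642/557

a_0 = 10: 10/1
a_1 = 7: 71/7
a_2 = 1: 81/8
a_3 = 2: 233/23
a_4 = 1: 314/31
a_5 = 3: 1175/116
a_6 = 1: 1489/147
a_7 = 3: 5642/557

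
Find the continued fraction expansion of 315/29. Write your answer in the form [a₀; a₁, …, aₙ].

[10; 1, 6, 4]

Apply division with remainder until the remainder is 0:
315 = 10·29 + 25, so a_0 = 10
29 = 1·25 + 4, so a_1 = 1
25 = 6·4 + 1, so a_2 = 6
4 = 4·1 + 0, so a_3 = 4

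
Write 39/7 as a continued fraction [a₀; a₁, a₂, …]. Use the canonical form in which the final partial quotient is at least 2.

⌊39/7⌋ = 5, remainder 4
⌊7/4⌋ = 1, remainder 3
⌊4/3⌋ = 1, remainder 1
⌊3/1⌋ = 3, remainder 0

[5; 1, 1, 3]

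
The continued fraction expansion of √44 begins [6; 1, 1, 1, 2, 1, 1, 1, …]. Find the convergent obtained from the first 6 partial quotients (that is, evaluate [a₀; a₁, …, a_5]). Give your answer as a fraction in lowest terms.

73/11

a_0 = 6: 6/1
a_1 = 1: 7/1
a_2 = 1: 13/2
a_3 = 1: 20/3
a_4 = 2: 53/8
a_5 = 1: 73/11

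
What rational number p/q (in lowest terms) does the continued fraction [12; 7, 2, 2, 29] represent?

13203/1088

Start with 29.
2 + 1/(29/1) = 2 + 1/29 = 59/29
2 + 1/(59/29) = 2 + 29/59 = 147/59
7 + 1/(147/59) = 7 + 59/147 = 1088/147
12 + 1/(1088/147) = 12 + 147/1088 = 13203/1088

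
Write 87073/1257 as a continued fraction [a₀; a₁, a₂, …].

Run the Euclidean algorithm, recording each quotient:
⌊87073/1257⌋ = 69, remainder 340
⌊1257/340⌋ = 3, remainder 237
⌊340/237⌋ = 1, remainder 103
⌊237/103⌋ = 2, remainder 31
⌊103/31⌋ = 3, remainder 10
⌊31/10⌋ = 3, remainder 1
⌊10/1⌋ = 10, remainder 0

[69; 3, 1, 2, 3, 3, 10]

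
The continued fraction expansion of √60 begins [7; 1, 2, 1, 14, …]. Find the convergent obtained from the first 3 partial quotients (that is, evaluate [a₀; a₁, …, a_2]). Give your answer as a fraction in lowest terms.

Start with 2.
1 + 1/(2/1) = 1 + 1/2 = 3/2
7 + 1/(3/2) = 7 + 2/3 = 23/3

23/3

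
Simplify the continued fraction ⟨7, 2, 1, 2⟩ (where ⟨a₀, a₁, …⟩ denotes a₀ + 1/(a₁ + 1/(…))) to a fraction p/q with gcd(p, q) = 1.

a_0 = 7: 7/1
a_1 = 2: 15/2
a_2 = 1: 22/3
a_3 = 2: 59/8

59/8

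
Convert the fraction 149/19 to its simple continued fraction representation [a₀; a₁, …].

[7; 1, 5, 3]

Apply division with remainder until the remainder is 0:
149 = 7·19 + 16, so a_0 = 7
19 = 1·16 + 3, so a_1 = 1
16 = 5·3 + 1, so a_2 = 5
3 = 3·1 + 0, so a_3 = 3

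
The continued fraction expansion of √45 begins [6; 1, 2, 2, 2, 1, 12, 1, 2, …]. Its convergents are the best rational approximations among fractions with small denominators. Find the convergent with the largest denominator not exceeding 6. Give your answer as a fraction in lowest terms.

a_0 = 6: 6/1  (≤ bound)
a_1 = 1: 7/1  (≤ bound)
a_2 = 2: 20/3  (≤ bound)
a_3 = 2: 47/7  (> 6, stop)

20/3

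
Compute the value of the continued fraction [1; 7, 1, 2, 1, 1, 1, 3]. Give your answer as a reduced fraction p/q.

Start with 3.
1 + 1/(3/1) = 1 + 1/3 = 4/3
1 + 1/(4/3) = 1 + 3/4 = 7/4
1 + 1/(7/4) = 1 + 4/7 = 11/7
2 + 1/(11/7) = 2 + 7/11 = 29/11
1 + 1/(29/11) = 1 + 11/29 = 40/29
7 + 1/(40/29) = 7 + 29/40 = 309/40
1 + 1/(309/40) = 1 + 40/309 = 349/309

349/309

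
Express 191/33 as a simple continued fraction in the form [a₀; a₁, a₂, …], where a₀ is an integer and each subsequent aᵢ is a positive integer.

⌊191/33⌋ = 5, remainder 26
⌊33/26⌋ = 1, remainder 7
⌊26/7⌋ = 3, remainder 5
⌊7/5⌋ = 1, remainder 2
⌊5/2⌋ = 2, remainder 1
⌊2/1⌋ = 2, remainder 0

[5; 1, 3, 1, 2, 2]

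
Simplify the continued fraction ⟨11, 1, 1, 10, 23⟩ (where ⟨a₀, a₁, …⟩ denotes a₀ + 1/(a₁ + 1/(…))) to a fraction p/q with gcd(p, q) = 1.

5589/485

a_0 = 11: 11/1
a_1 = 1: 12/1
a_2 = 1: 23/2
a_3 = 10: 242/21
a_4 = 23: 5589/485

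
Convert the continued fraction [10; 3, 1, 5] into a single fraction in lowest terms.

236/23

a_0 = 10: 10/1
a_1 = 3: 31/3
a_2 = 1: 41/4
a_3 = 5: 236/23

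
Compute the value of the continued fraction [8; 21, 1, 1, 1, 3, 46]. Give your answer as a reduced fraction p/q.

88613/11013

Use the convergent recurrence hₖ = aₖ·hₖ₋₁ + hₖ₋₂ (and likewise for the denominators kₖ):
a_0 = 8: 8/1
a_1 = 21: 169/21
a_2 = 1: 177/22
a_3 = 1: 346/43
a_4 = 1: 523/65
a_5 = 3: 1915/238
a_6 = 46: 88613/11013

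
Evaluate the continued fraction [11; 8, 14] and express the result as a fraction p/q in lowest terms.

Start with 14.
8 + 1/(14/1) = 8 + 1/14 = 113/14
11 + 1/(113/14) = 11 + 14/113 = 1257/113

1257/113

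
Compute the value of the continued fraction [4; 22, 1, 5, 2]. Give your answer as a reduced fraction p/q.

Work from the innermost term outward:
Start with 2.
5 + 1/(2/1) = 5 + 1/2 = 11/2
1 + 1/(11/2) = 1 + 2/11 = 13/11
22 + 1/(13/11) = 22 + 11/13 = 297/13
4 + 1/(297/13) = 4 + 13/297 = 1201/297

1201/297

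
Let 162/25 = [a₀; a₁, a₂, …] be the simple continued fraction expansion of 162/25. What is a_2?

12

162 ÷ 25 → quotient 6, remainder 12
25 ÷ 12 → quotient 2, remainder 1
12 ÷ 1 → quotient 12, remainder 0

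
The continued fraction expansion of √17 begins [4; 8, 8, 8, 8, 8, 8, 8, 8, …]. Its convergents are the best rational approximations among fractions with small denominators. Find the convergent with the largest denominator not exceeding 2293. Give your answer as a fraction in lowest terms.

2177/528

a_0 = 4: 4/1  (≤ bound)
a_1 = 8: 33/8  (≤ bound)
a_2 = 8: 268/65  (≤ bound)
a_3 = 8: 2177/528  (≤ bound)
a_4 = 8: 17684/4289  (> 2293, stop)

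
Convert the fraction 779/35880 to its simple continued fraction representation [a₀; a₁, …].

Apply division with remainder until the remainder is 0:
779 = 0·35880 + 779, so a_0 = 0
35880 = 46·779 + 46, so a_1 = 46
779 = 16·46 + 43, so a_2 = 16
46 = 1·43 + 3, so a_3 = 1
43 = 14·3 + 1, so a_4 = 14
3 = 3·1 + 0, so a_5 = 3

[0; 46, 16, 1, 14, 3]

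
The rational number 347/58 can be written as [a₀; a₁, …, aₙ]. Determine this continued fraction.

[5; 1, 57]

⌊347/58⌋ = 5, remainder 57
⌊58/57⌋ = 1, remainder 1
⌊57/1⌋ = 57, remainder 0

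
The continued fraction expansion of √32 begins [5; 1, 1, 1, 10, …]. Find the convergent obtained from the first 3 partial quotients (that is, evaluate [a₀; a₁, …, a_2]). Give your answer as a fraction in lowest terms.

11/2

a_0 = 5: 5/1
a_1 = 1: 6/1
a_2 = 1: 11/2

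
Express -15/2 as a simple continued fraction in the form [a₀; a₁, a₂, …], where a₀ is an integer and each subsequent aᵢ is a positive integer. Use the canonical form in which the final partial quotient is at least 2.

⌊-15/2⌋ = -8, remainder 1
⌊2/1⌋ = 2, remainder 0

[-8; 2]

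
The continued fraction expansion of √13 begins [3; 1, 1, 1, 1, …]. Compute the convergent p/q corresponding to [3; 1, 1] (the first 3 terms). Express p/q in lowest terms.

a_0 = 3: 3/1
a_1 = 1: 4/1
a_2 = 1: 7/2

7/2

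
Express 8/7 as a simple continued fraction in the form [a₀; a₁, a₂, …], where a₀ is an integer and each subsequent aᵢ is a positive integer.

Run the Euclidean algorithm, recording each quotient:
8 = 1·7 + 1, so a_0 = 1
7 = 7·1 + 0, so a_1 = 7

[1; 7]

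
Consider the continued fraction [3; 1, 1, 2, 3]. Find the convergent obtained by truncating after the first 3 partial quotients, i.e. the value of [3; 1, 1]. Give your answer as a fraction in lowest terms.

Start with 1.
1 + 1/(1/1) = 1 + 1/1 = 2/1
3 + 1/(2/1) = 3 + 1/2 = 7/2

7/2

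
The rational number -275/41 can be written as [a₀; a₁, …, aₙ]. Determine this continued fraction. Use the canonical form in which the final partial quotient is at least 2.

[-7; 3, 2, 2, 2]

-275 = -7·41 + 12, so a_0 = -7
41 = 3·12 + 5, so a_1 = 3
12 = 2·5 + 2, so a_2 = 2
5 = 2·2 + 1, so a_3 = 2
2 = 2·1 + 0, so a_4 = 2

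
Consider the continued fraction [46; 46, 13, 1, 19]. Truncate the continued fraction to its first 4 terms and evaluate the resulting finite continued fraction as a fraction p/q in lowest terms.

a_0 = 46: 46/1
a_1 = 46: 2117/46
a_2 = 13: 27567/599
a_3 = 1: 29684/645

29684/645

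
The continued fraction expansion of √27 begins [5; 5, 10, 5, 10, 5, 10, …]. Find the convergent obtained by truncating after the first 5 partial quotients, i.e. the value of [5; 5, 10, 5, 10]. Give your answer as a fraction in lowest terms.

13775/2651

Build up convergents one term at a time:
a_0 = 5: 5/1
a_1 = 5: 26/5
a_2 = 10: 265/51
a_3 = 5: 1351/260
a_4 = 10: 13775/2651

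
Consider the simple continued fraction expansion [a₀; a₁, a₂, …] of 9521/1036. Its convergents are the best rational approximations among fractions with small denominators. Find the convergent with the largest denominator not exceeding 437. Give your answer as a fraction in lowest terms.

1305/142

a_0 = 9: 9/1  (≤ bound)
a_1 = 5: 46/5  (≤ bound)
a_2 = 3: 147/16  (≤ bound)
a_3 = 1: 193/21  (≤ bound)
a_4 = 6: 1305/142  (≤ bound)
a_5 = 3: 4108/447  (> 437, stop)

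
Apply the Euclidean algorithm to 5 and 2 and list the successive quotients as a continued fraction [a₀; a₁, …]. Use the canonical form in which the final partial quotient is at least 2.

Repeatedly divide and take the remainder:
5 = 2·2 + 1, so a_0 = 2
2 = 2·1 + 0, so a_1 = 2

[2; 2]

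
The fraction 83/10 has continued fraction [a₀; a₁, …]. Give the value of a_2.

3

83 ÷ 10 → quotient 8, remainder 3
10 ÷ 3 → quotient 3, remainder 1
3 ÷ 1 → quotient 3, remainder 0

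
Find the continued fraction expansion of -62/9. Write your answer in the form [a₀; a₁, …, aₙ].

[-7; 9]

-62 = -7·9 + 1, so a_0 = -7
9 = 9·1 + 0, so a_1 = 9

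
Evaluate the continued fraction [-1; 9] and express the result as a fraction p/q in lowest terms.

Use the convergent recurrence hₖ = aₖ·hₖ₋₁ + hₖ₋₂ (and likewise for the denominators kₖ):
a_0 = -1: -1/1
a_1 = 9: -8/9

-8/9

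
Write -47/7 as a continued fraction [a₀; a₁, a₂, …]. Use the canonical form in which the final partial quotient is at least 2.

[-7; 3, 2]

-47 ÷ 7 → quotient -7, remainder 2
7 ÷ 2 → quotient 3, remainder 1
2 ÷ 1 → quotient 2, remainder 0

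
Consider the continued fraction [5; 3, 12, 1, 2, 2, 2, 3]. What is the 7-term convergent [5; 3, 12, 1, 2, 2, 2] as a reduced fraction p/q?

3541/665

Start with 2.
2 + 1/(2/1) = 2 + 1/2 = 5/2
2 + 1/(5/2) = 2 + 2/5 = 12/5
1 + 1/(12/5) = 1 + 5/12 = 17/12
12 + 1/(17/12) = 12 + 12/17 = 216/17
3 + 1/(216/17) = 3 + 17/216 = 665/216
5 + 1/(665/216) = 5 + 216/665 = 3541/665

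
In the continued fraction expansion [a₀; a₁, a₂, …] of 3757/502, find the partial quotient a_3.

⌊3757/502⌋ = 7, remainder 243
⌊502/243⌋ = 2, remainder 16
⌊243/16⌋ = 15, remainder 3
⌊16/3⌋ = 5, remainder 1

5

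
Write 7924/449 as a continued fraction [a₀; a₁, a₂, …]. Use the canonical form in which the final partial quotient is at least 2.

Run the Euclidean algorithm, recording each quotient:
7924 ÷ 449 → quotient 17, remainder 291
449 ÷ 291 → quotient 1, remainder 158
291 ÷ 158 → quotient 1, remainder 133
158 ÷ 133 → quotient 1, remainder 25
133 ÷ 25 → quotient 5, remainder 8
25 ÷ 8 → quotient 3, remainder 1
8 ÷ 1 → quotient 8, remainder 0

[17; 1, 1, 1, 5, 3, 8]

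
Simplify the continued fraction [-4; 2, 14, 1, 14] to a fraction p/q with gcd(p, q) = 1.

-1628/463

Build up convergents one term at a time:
a_0 = -4: -4/1
a_1 = 2: -7/2
a_2 = 14: -102/29
a_3 = 1: -109/31
a_4 = 14: -1628/463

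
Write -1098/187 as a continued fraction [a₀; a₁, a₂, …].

Run the Euclidean algorithm, recording each quotient:
⌊-1098/187⌋ = -6, remainder 24
⌊187/24⌋ = 7, remainder 19
⌊24/19⌋ = 1, remainder 5
⌊19/5⌋ = 3, remainder 4
⌊5/4⌋ = 1, remainder 1
⌊4/1⌋ = 4, remainder 0

[-6; 7, 1, 3, 1, 4]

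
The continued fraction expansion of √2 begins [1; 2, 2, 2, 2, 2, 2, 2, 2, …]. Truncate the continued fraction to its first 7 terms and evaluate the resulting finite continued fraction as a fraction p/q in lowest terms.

Start with 2.
2 + 1/(2/1) = 2 + 1/2 = 5/2
2 + 1/(5/2) = 2 + 2/5 = 12/5
2 + 1/(12/5) = 2 + 5/12 = 29/12
2 + 1/(29/12) = 2 + 12/29 = 70/29
2 + 1/(70/29) = 2 + 29/70 = 169/70
1 + 1/(169/70) = 1 + 70/169 = 239/169

239/169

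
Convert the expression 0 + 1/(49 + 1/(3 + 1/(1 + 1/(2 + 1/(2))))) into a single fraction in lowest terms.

Compute successive convergents:
a_0 = 0: 0/1
a_1 = 49: 1/49
a_2 = 3: 3/148
a_3 = 1: 4/197
a_4 = 2: 11/542
a_5 = 2: 26/1281

26/1281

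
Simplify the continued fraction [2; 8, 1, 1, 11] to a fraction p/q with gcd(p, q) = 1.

Collapse the nested fraction from the inside out:
Start with 11.
1 + 1/(11/1) = 1 + 1/11 = 12/11
1 + 1/(12/11) = 1 + 11/12 = 23/12
8 + 1/(23/12) = 8 + 12/23 = 196/23
2 + 1/(196/23) = 2 + 23/196 = 415/196

415/196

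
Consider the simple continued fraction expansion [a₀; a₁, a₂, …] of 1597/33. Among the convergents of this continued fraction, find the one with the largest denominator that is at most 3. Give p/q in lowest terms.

145/3

List convergents until the denominator exceeds the bound:
a_0 = 48: 48/1  (≤ bound)
a_1 = 2: 97/2  (≤ bound)
a_2 = 1: 145/3  (≤ bound)
a_3 = 1: 242/5  (> 3, stop)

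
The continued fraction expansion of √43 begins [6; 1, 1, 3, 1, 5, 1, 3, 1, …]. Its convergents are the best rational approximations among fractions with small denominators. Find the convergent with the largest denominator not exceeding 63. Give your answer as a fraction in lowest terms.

List convergents until the denominator exceeds the bound:
a_0 = 6: 6/1  (≤ bound)
a_1 = 1: 7/1  (≤ bound)
a_2 = 1: 13/2  (≤ bound)
a_3 = 3: 46/7  (≤ bound)
a_4 = 1: 59/9  (≤ bound)
a_5 = 5: 341/52  (≤ bound)
a_6 = 1: 400/61  (≤ bound)
a_7 = 3: 1541/235  (> 63, stop)

400/61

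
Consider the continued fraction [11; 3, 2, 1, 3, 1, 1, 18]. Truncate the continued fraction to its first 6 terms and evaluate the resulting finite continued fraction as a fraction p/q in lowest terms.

531/47

Build up convergents one term at a time:
a_0 = 11: 11/1
a_1 = 3: 34/3
a_2 = 2: 79/7
a_3 = 1: 113/10
a_4 = 3: 418/37
a_5 = 1: 531/47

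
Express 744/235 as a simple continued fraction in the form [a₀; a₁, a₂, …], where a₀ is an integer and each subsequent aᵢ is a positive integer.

Repeatedly divide and take the remainder:
744 = 3·235 + 39, so a_0 = 3
235 = 6·39 + 1, so a_1 = 6
39 = 39·1 + 0, so a_2 = 39

[3; 6, 39]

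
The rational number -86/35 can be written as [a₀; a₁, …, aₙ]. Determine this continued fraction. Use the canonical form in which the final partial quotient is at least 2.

[-3; 1, 1, 5, 3]

-86 = -3·35 + 19, so a_0 = -3
35 = 1·19 + 16, so a_1 = 1
19 = 1·16 + 3, so a_2 = 1
16 = 5·3 + 1, so a_3 = 5
3 = 3·1 + 0, so a_4 = 3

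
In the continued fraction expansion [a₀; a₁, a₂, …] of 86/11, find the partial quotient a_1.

1

86 ÷ 11 → quotient 7, remainder 9
11 ÷ 9 → quotient 1, remainder 2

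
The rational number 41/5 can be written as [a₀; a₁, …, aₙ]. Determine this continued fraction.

[8; 5]

41 ÷ 5 → quotient 8, remainder 1
5 ÷ 1 → quotient 5, remainder 0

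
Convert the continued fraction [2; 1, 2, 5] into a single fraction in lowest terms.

a_0 = 2: 2/1
a_1 = 1: 3/1
a_2 = 2: 8/3
a_3 = 5: 43/16

43/16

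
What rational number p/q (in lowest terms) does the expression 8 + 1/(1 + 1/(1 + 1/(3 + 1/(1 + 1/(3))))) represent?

Compute successive convergents:
a_0 = 8: 8/1
a_1 = 1: 9/1
a_2 = 1: 17/2
a_3 = 3: 60/7
a_4 = 1: 77/9
a_5 = 3: 291/34

291/34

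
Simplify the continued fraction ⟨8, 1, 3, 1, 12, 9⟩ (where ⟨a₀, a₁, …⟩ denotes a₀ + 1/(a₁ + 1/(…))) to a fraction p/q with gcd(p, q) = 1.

5111/581

Start with 9.
12 + 1/(9/1) = 12 + 1/9 = 109/9
1 + 1/(109/9) = 1 + 9/109 = 118/109
3 + 1/(118/109) = 3 + 109/118 = 463/118
1 + 1/(463/118) = 1 + 118/463 = 581/463
8 + 1/(581/463) = 8 + 463/581 = 5111/581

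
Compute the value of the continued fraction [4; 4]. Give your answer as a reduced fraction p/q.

a_0 = 4: 4/1
a_1 = 4: 17/4

17/4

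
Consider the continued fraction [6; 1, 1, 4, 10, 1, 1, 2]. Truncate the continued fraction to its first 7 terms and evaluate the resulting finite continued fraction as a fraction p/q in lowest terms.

1265/193

a_0 = 6: 6/1
a_1 = 1: 7/1
a_2 = 1: 13/2
a_3 = 4: 59/9
a_4 = 10: 603/92
a_5 = 1: 662/101
a_6 = 1: 1265/193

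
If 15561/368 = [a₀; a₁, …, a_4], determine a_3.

1

⌊15561/368⌋ = 42, remainder 105
⌊368/105⌋ = 3, remainder 53
⌊105/53⌋ = 1, remainder 52
⌊53/52⌋ = 1, remainder 1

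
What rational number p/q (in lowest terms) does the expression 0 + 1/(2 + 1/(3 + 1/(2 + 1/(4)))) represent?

31/71

Use the convergent recurrence hₖ = aₖ·hₖ₋₁ + hₖ₋₂ (and likewise for the denominators kₖ):
a_0 = 0: 0/1
a_1 = 2: 1/2
a_2 = 3: 3/7
a_3 = 2: 7/16
a_4 = 4: 31/71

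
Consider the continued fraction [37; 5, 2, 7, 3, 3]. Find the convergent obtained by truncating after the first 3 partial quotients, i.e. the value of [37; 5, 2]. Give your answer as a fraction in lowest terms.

409/11

Work from the innermost term outward:
Start with 2.
5 + 1/(2/1) = 5 + 1/2 = 11/2
37 + 1/(11/2) = 37 + 2/11 = 409/11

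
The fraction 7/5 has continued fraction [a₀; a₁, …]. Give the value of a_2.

2

7 = 1·5 + 2, so a_0 = 1
5 = 2·2 + 1, so a_1 = 2
2 = 2·1 + 0, so a_2 = 2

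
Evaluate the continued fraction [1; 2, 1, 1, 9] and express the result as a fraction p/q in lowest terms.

67/48

Use the convergent recurrence hₖ = aₖ·hₖ₋₁ + hₖ₋₂ (and likewise for the denominators kₖ):
a_0 = 1: 1/1
a_1 = 2: 3/2
a_2 = 1: 4/3
a_3 = 1: 7/5
a_4 = 9: 67/48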